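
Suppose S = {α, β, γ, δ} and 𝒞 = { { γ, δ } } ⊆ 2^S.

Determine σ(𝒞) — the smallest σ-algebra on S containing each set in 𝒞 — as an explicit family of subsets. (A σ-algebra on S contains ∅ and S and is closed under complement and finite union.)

Initial family (3 sets): { {  }, { γ, δ }, S }.
Iteration 1: +1 →
  { α, β }  = complement { γ, δ }
  (now 4)
Iteration 2 adds nothing — fixpoint reached.

|σ(𝒞)| = 4.  σ(𝒞) = { {  }, { α, β }, { γ, δ }, S }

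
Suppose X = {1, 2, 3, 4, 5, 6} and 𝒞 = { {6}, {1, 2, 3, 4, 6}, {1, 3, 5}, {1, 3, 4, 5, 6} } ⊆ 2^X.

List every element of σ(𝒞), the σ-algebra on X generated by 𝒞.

Take S₀ = 𝒞 ∪ {∅, X} = { {}, {6}, {1, 3, 5}, {1, 2, 3, 4, 6}, {1, 3, 4, 5, 6}, X }.
Iteration 1 adds 5:
  {2}  = complement {1, 3, 4, 5, 6}
  {5}  = complement {1, 2, 3, 4, 6}
  {2, 4, 6}  = complement {1, 3, 5}
  {1, 3, 5, 6}  = {1, 3, 5} ∪ {6}
  {1, 2, 3, 4, 5}  = complement {6}
  [11 total]
Iteration 2 adds 7:
  {2, 4}  = complement {1, 3, 5, 6}
  {2, 5}  = {2} ∪ {5}
  {2, 6}  = {2} ∪ {6}
  {5, 6}  = {6} ∪ {5}
  {1, 2, 3, 5}  = {1, 3, 5} ∪ {2}
  {2, 4, 5, 6}  = {2, 4, 6} ∪ {5}
  {1, 2, 3, 5, 6}  = {1, 3, 5, 6} ∪ {2}
  [18 total]
Iteration 3: 8 new —
  {4}  = complement {1, 2, 3, 5, 6}
  {1, 3}  = complement {2, 4, 5, 6}
  {4, 6}  = complement {1, 2, 3, 5}
  {2, 4, 5}  = {2, 5} ∪ {2, 4}
  {2, 5, 6}  = {2, 5} ∪ {5, 6}
  {1, 2, 3, 4}  = complement {5, 6}
  {1, 3, 4, 5}  = complement {2, 6}
  {1, 3, 4, 6}  = complement {2, 5}
  [26 total]
Iteration 4: +6 →
  {4, 5}  = {5} ∪ {4}
  {1, 2, 3}  = {2} ∪ {1, 3}
  {1, 3, 4}  = complement {2, 5, 6}
  {1, 3, 6}  = complement {2, 4, 5}
  {4, 5, 6}  = {5, 6} ∪ {4}
  {1, 2, 3, 6}  = {2, 6} ∪ {1, 3}
  [32 total]
Iteration 5: closed — nothing new.

Therefore σ(𝒞) = { {}, {2}, {4}, {5}, {6}, {1, 3}, {2, 4}, {2, 5}, {2, 6}, {4, 5}, {4, 6}, {5, 6}, {1, 2, 3}, {1, 3, 4}, {1, 3, 5}, {1, 3, 6}, {2, 4, 5}, {2, 4, 6}, {2, 5, 6}, {4, 5, 6}, {1, 2, 3, 4}, {1, 2, 3, 5}, {1, 2, 3, 6}, {1, 3, 4, 5}, {1, 3, 4, 6}, {1, 3, 5, 6}, {2, 4, 5, 6}, {1, 2, 3, 4, 5}, {1, 2, 3, 4, 6}, {1, 2, 3, 5, 6}, {1, 3, 4, 5, 6}, X } (|σ(𝒞)| = 32).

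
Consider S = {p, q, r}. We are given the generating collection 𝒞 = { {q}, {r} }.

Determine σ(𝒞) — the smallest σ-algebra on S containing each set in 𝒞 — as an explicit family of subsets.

Begin from { {}, {q}, {r}, S } (that is, 𝒞 plus ∅ and S).
Iteration 1: 3 new —
  {p, q}  = complement {r}
  {p, r}  = complement {q}
  {q, r}  = {r} ∪ {q}
  (now 7)
Iteration 2: +1 →
  {p}  = complement {q, r}
  (now 8)
Iteration 3: closed — nothing new.

σ(𝒞) = { {}, {p}, {q}, {r}, {p, q}, {p, r}, {q, r}, S }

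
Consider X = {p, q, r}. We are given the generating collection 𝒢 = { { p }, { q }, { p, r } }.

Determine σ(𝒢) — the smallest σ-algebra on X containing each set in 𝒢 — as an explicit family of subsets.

σ(𝒢) = { {}, { p }, { q }, { r }, { p, q }, { p, r }, { q, r }, X }

Working:
Initial family (5 sets): { {}, { p }, { q }, { p, r }, X }.
Step 1 (2 new):
  { p, q }  = { q } ∪ { p }
  { q, r }  = ᶜ of { p }
Step 2. New:
  { r }  = ᶜ of { p, q }
Step 3: closed — nothing new.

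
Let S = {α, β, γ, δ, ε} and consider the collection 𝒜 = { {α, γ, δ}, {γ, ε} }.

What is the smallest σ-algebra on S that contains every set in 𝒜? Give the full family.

Initial family (4 sets): { {}, {γ, ε}, {α, γ, δ}, S }.
Iteration 1 adds 3:
  {β, ε}  = {α, γ, δ}ᶜ
  {α, β, δ}  = {γ, ε}ᶜ
  {α, γ, δ, ε}  = {γ, ε} ∪ {α, γ, δ}
  [7 total]
Iteration 2 adds 4:
  {β}  = {α, γ, δ, ε}ᶜ
  {β, γ, ε}  = {β, ε} ∪ {γ, ε}
  {α, β, γ, δ}  = {α, γ, δ} ∪ {α, β, δ}
  {α, β, δ, ε}  = {β, ε} ∪ {α, β, δ}
  [11 total]
Iteration 3. New:
  {γ}  = {α, β, δ, ε}ᶜ
  {ε}  = {α, β, γ, δ}ᶜ
  {α, δ}  = {β, γ, ε}ᶜ
  [14 total]
Iteration 4: 2 new —
  {β, γ}  = {γ} ∪ {β}
  {α, δ, ε}  = {α, δ} ∪ {ε}
  [16 total]
Iteration 5: already closed under ᶜ and ∪.

σ(𝒜) = { {}, {β}, {γ}, {ε}, {α, δ}, {β, γ}, {β, ε}, {γ, ε}, {α, β, δ}, {α, γ, δ}, {α, δ, ε}, {β, γ, ε}, {α, β, γ, δ}, {α, β, δ, ε}, {α, γ, δ, ε}, S }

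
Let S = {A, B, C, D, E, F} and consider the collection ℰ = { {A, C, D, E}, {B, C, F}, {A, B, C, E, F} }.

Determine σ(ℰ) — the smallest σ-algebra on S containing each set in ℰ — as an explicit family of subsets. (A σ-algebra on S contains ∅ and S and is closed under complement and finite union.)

|σ(ℰ)| = 16.  σ(ℰ) = { {}, {C}, {D}, {A, E}, {B, F}, {C, D}, {A, C, E}, {A, D, E}, {B, C, F}, {B, D, F}, {A, B, E, F}, {A, C, D, E}, {B, C, D, F}, {A, B, C, E, F}, {A, B, D, E, F}, S }

Trace:
Take S₀ = ℰ ∪ {∅, S} = { {}, {B, C, F}, {A, C, D, E}, {A, B, C, E, F}, S }.
Round 1: +3 →
  {D}  = ᶜ of {A, B, C, E, F}
  {B, F}  = ᶜ of {A, C, D, E}
  {A, D, E}  = ᶜ of {B, C, F}
  (now 8)
Round 2. New:
  {B, D, F}  = {B, F} ∪ {D}
  {B, C, D, F}  = {B, C, F} ∪ {D}
  {A, B, D, E, F}  = {A, D, E} ∪ {B, F}
  (now 11)
Round 3: 3 new —
  {C}  = ᶜ of {A, B, D, E, F}
  {A, E}  = ᶜ of {B, C, D, F}
  {A, C, E}  = ᶜ of {B, D, F}
  (now 14)
Round 4 (2 new):
  {C, D}  = {C} ∪ {D}
  {A, B, E, F}  = {A, E} ∪ {B, F}
  (now 16)
Round 5: stable.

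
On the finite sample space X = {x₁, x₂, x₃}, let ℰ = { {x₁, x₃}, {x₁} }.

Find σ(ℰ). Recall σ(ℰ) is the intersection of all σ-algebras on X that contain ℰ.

Start: ℰ ∪ {∅, X} = { {}, {x₁}, {x₁, x₃}, X }.
Iteration 1: 2 new —
  {x₂}  = ᶜ of {x₁, x₃}
  {x₂, x₃}  = ᶜ of {x₁}
  |family| = 6
Iteration 2: 1 new —
  {x₁, x₂}  = {x₂} ∪ {x₁}
  |family| = 7
Iteration 3 adds 1:
  {x₃}  = ᶜ of {x₁, x₂}
  |family| = 8
After Iteration 4 the family is unchanged; done.

σ(ℰ) = { {}, {x₁}, {x₂}, {x₃}, {x₁, x₂}, {x₁, x₃}, {x₂, x₃}, X }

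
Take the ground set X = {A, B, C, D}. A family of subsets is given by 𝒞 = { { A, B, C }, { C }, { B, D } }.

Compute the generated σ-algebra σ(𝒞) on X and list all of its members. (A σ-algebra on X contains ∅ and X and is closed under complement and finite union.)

σ(𝒞) = { {}, { A }, { B }, { C }, { D }, { A, B }, { A, C }, { A, D }, { B, C }, { B, D }, { C, D }, { A, B, C }, { A, B, D }, { A, C, D }, { B, C, D }, X }

Trace:
Initial family (5 sets): { {}, { C }, { B, D }, { A, B, C }, X }.
Round 1. New:
  { D }  = X∖{ A, B, C }
  { A, C }  = X∖{ B, D }
  { A, B, D }  = X∖{ C }
  { B, C, D }  = { C } ∪ { B, D }
Round 2 adds 3:
  { A }  = X∖{ B, C, D }
  { C, D }  = { C } ∪ { D }
  { A, C, D }  = { A, C } ∪ { D }
Round 3 (3 new):
  { B }  = X∖{ A, C, D }
  { A, B }  = X∖{ C, D }
  { A, D }  = { D } ∪ { A }
Round 4: +1 →
  { B, C }  = X∖{ A, D }
Round 5: closed — nothing new.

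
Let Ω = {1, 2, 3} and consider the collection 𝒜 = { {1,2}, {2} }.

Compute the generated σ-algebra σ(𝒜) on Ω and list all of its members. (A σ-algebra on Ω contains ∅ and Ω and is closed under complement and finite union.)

Start: 𝒜 ∪ {∅, Ω} = { {}, {2}, {1,2}, Ω }.
Round 1. New:
  {3}  = ᶜ of {1,2}
  {1,3}  = ᶜ of {2}
  |family| = 6
Round 2. New:
  {2,3}  = {3} ∪ {2}
  |family| = 7
Round 3 adds 1:
  {1}  = ᶜ of {2,3}
  |family| = 8
Round 4: closed — nothing new.

Therefore σ(𝒜) = { {}, {1}, {2}, {3}, {1,2}, {1,3}, {2,3}, Ω } (|σ(𝒜)| = 8).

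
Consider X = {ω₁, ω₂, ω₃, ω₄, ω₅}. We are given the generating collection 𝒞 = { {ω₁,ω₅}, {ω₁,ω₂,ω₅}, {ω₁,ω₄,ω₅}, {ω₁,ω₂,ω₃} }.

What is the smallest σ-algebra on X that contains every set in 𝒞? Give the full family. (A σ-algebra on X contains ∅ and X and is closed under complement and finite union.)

Answer: σ(𝒞) = { {}, {ω₁}, {ω₂}, {ω₃}, {ω₄}, {ω₅}, {ω₁,ω₂}, {ω₁,ω₃}, {ω₁,ω₄}, {ω₁,ω₅}, {ω₂,ω₃}, {ω₂,ω₄}, {ω₂,ω₅}, {ω₃,ω₄}, {ω₃,ω₅}, {ω₄,ω₅}, {ω₁,ω₂,ω₃}, {ω₁,ω₂,ω₄}, {ω₁,ω₂,ω₅}, {ω₁,ω₃,ω₄}, {ω₁,ω₃,ω₅}, {ω₁,ω₄,ω₅}, {ω₂,ω₃,ω₄}, {ω₂,ω₃,ω₅}, {ω₂,ω₄,ω₅}, {ω₃,ω₄,ω₅}, {ω₁,ω₂,ω₃,ω₄}, {ω₁,ω₂,ω₃,ω₅}, {ω₁,ω₂,ω₄,ω₅}, {ω₁,ω₃,ω₄,ω₅}, {ω₂,ω₃,ω₄,ω₅}, X }

Trace:
Start: 𝒞 ∪ {∅, X} = { {}, {ω₁,ω₅}, {ω₁,ω₂,ω₃}, {ω₁,ω₂,ω₅}, {ω₁,ω₄,ω₅}, X }.
Iteration 1. New:
  {ω₂,ω₃}  = X∖{ω₁,ω₄,ω₅}
  {ω₃,ω₄}  = X∖{ω₁,ω₂,ω₅}
  {ω₄,ω₅}  = X∖{ω₁,ω₂,ω₃}
  {ω₂,ω₃,ω₄}  = X∖{ω₁,ω₅}
  {ω₁,ω₂,ω₃,ω₅}  = {ω₁,ω₂,ω₅} ∪ {ω₁,ω₂,ω₃}
  {ω₁,ω₂,ω₄,ω₅}  = {ω₁,ω₄,ω₅} ∪ {ω₁,ω₂,ω₅}
  [12 total]
Iteration 2: +6 →
  {ω₃}  = X∖{ω₁,ω₂,ω₄,ω₅}
  {ω₄}  = X∖{ω₁,ω₂,ω₃,ω₅}
  {ω₃,ω₄,ω₅}  = {ω₃,ω₄} ∪ {ω₄,ω₅}
  {ω₁,ω₂,ω₃,ω₄}  = {ω₃,ω₄} ∪ {ω₁,ω₂,ω₃}
  {ω₁,ω₃,ω₄,ω₅}  = {ω₁,ω₄,ω₅} ∪ {ω₃,ω₄}
  {ω₂,ω₃,ω₄,ω₅}  = {ω₂,ω₃,ω₄} ∪ {ω₄,ω₅}
  [18 total]
Iteration 3 adds 5:
  {ω₁}  = X∖{ω₂,ω₃,ω₄,ω₅}
  {ω₂}  = X∖{ω₁,ω₃,ω₄,ω₅}
  {ω₅}  = X∖{ω₁,ω₂,ω₃,ω₄}
  {ω₁,ω₂}  = X∖{ω₃,ω₄,ω₅}
  {ω₁,ω₃,ω₅}  = {ω₃} ∪ {ω₁,ω₅}
  [23 total]
Iteration 4. New:
  {ω₁,ω₃}  = {ω₃} ∪ {ω₁}
  {ω₁,ω₄}  = {ω₄} ∪ {ω₁}
  {ω₂,ω₄}  = X∖{ω₁,ω₃,ω₅}
  {ω₂,ω₅}  = {ω₂} ∪ {ω₅}
  {ω₃,ω₅}  = {ω₅} ∪ {ω₃}
  {ω₁,ω₂,ω₄}  = {ω₁,ω₂} ∪ {ω₄}
  {ω₁,ω₃,ω₄}  = {ω₃,ω₄} ∪ {ω₁}
  {ω₂,ω₃,ω₅}  = {ω₅} ∪ {ω₂,ω₃}
  {ω₂,ω₄,ω₅}  = {ω₂} ∪ {ω₄,ω₅}
  [32 total]
Iteration 5: no new sets; the family is a σ-algebra.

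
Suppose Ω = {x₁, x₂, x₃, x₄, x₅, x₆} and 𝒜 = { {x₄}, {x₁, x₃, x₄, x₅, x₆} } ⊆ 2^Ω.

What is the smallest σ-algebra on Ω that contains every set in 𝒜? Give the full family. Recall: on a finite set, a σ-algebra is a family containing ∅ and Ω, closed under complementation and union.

Take S₀ = 𝒜 ∪ {∅, Ω} = { {}, {x₄}, {x₁, x₃, x₄, x₅, x₆}, Ω }.
Pass 1 (2 new):
  {x₂}  = ᶜ of {x₁, x₃, x₄, x₅, x₆}
  {x₁, x₂, x₃, x₅, x₆}  = ᶜ of {x₄}
  |family| = 6
Pass 2. New:
  {x₂, x₄}  = {x₄} ∪ {x₂}
  |family| = 7
Pass 3 (1 new):
  {x₁, x₃, x₅, x₆}  = ᶜ of {x₂, x₄}
  |family| = 8
Pass 4: no new sets; the family is a σ-algebra.

Hence σ(𝒜) has 8 members: { {}, {x₂}, {x₄}, {x₂, x₄}, {x₁, x₃, x₅, x₆}, {x₁, x₂, x₃, x₅, x₆}, {x₁, x₃, x₄, x₅, x₆}, Ω }.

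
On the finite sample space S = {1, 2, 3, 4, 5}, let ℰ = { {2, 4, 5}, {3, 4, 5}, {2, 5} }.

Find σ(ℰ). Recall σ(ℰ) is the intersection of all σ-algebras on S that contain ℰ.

Start: ℰ ∪ {∅, S} = { {}, {2, 5}, {2, 4, 5}, {3, 4, 5}, S }.
Pass 1: +4 →
  {1, 2}  = {3, 4, 5}ᶜ
  {1, 3}  = {2, 4, 5}ᶜ
  {1, 3, 4}  = {2, 5}ᶜ
  {2, 3, 4, 5}  = {2, 5} ∪ {3, 4, 5}
  [9 total]
Pass 2: 7 new —
  {1}  = {2, 3, 4, 5}ᶜ
  {1, 2, 3}  = {1, 2} ∪ {1, 3}
  {1, 2, 5}  = {2, 5} ∪ {1, 2}
  {1, 2, 3, 4}  = {1, 2} ∪ {1, 3, 4}
  {1, 2, 3, 5}  = {2, 5} ∪ {1, 3}
  {1, 2, 4, 5}  = {1, 2} ∪ {2, 4, 5}
  {1, 3, 4, 5}  = {3, 4, 5} ∪ {1, 3, 4}
  [16 total]
Pass 3: +6 →
  {2}  = {1, 3, 4, 5}ᶜ
  {3}  = {1, 2, 4, 5}ᶜ
  {4}  = {1, 2, 3, 5}ᶜ
  {5}  = {1, 2, 3, 4}ᶜ
  {3, 4}  = {1, 2, 5}ᶜ
  {4, 5}  = {1, 2, 3}ᶜ
  [22 total]
Pass 4: +10 →
  {1, 4}  = {4} ∪ {1}
  {1, 5}  = {5} ∪ {1}
  {2, 3}  = {2} ∪ {3}
  {2, 4}  = {2} ∪ {4}
  {3, 5}  = {5} ∪ {3}
  {1, 2, 4}  = {1, 2} ∪ {4}
  {1, 3, 5}  = {5} ∪ {1, 3}
  {1, 4, 5}  = {4, 5} ∪ {1}
  {2, 3, 4}  = {3, 4} ∪ {2}
  {2, 3, 5}  = {2, 5} ∪ {3}
  [32 total]
Pass 5: already closed under ᶜ and ∪.

|σ(ℰ)| = 32.  σ(ℰ) = { {}, {1}, {2}, {3}, {4}, {5}, {1, 2}, {1, 3}, {1, 4}, {1, 5}, {2, 3}, {2, 4}, {2, 5}, {3, 4}, {3, 5}, {4, 5}, {1, 2, 3}, {1, 2, 4}, {1, 2, 5}, {1, 3, 4}, {1, 3, 5}, {1, 4, 5}, {2, 3, 4}, {2, 3, 5}, {2, 4, 5}, {3, 4, 5}, {1, 2, 3, 4}, {1, 2, 3, 5}, {1, 2, 4, 5}, {1, 3, 4, 5}, {2, 3, 4, 5}, S }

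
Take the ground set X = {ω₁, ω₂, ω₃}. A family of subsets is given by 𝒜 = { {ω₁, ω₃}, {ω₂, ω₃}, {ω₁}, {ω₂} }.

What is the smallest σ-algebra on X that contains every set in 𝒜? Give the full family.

Start: 𝒜 ∪ {∅, X} = { {}, {ω₁}, {ω₂}, {ω₁, ω₃}, {ω₂, ω₃}, X }.
Step 1 (1 new):
  {ω₁, ω₂}  = {ω₂} ∪ {ω₁}
  — 7 sets.
Step 2: +1 →
  {ω₃}  = {ω₁, ω₂}ᶜ
  — 8 sets.
Step 3: closed — nothing new.

σ(𝒜) = { {}, {ω₁}, {ω₂}, {ω₃}, {ω₁, ω₂}, {ω₁, ω₃}, {ω₂, ω₃}, X }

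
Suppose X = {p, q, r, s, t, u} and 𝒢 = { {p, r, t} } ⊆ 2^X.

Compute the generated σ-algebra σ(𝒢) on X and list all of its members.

σ(𝒢) = { ∅, {p, r, t}, {q, s, u}, X }

Working:
Begin from { ∅, {p, r, t}, X } (that is, 𝒢 plus ∅ and X).
Round 1: 1 new —
  {q, s, u}  = ᶜ of {p, r, t}
  (now 4)
Round 2: stable.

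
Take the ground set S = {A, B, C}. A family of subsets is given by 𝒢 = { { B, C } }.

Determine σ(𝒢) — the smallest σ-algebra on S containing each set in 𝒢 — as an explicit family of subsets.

Answer: σ(𝒢) = { {  }, { A }, { B, C }, S }

Check:
Take S₀ = 𝒢 ∪ {∅, S} = { {  }, { B, C }, S }.
Round 1: +1 →
  { A }  = { B, C }ᶜ
  (now 4)
Round 2: closed — nothing new.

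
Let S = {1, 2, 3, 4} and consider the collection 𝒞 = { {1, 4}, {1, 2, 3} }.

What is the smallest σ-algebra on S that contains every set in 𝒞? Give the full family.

|σ(𝒞)| = 8.  σ(𝒞) = { {}, {1}, {4}, {1, 4}, {2, 3}, {1, 2, 3}, {2, 3, 4}, S }

Check:
Begin from { {}, {1, 4}, {1, 2, 3}, S } (that is, 𝒞 plus ∅ and S).
Step 1 adds 2:
  {4}  = S∖{1, 2, 3}
  {2, 3}  = S∖{1, 4}
  |family| = 6
Step 2 (1 new):
  {2, 3, 4}  = {2, 3} ∪ {4}
  |family| = 7
Step 3. New:
  {1}  = S∖{2, 3, 4}
  |family| = 8
Step 4: already closed under ᶜ and ∪.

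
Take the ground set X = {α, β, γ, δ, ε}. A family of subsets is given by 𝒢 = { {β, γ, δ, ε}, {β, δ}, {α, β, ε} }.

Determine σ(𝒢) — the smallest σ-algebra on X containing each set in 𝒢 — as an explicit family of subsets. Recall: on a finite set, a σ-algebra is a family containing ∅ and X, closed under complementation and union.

Seed the family with 𝒢 together with ∅ and X: { {}, {β, δ}, {α, β, ε}, {β, γ, δ, ε}, X }.
Pass 1: +4 →
  {α}  = complement {β, γ, δ, ε}
  {γ, δ}  = complement {α, β, ε}
  {α, γ, ε}  = complement {β, δ}
  {α, β, δ, ε}  = {α, β, ε} ∪ {β, δ}
  (now 9)
Pass 2: 6 new —
  {γ}  = complement {α, β, δ, ε}
  {α, β, δ}  = {β, δ} ∪ {α}
  {α, γ, δ}  = {γ, δ} ∪ {α}
  {β, γ, δ}  = {γ, δ} ∪ {β, δ}
  {α, β, γ, ε}  = {α, γ, ε} ∪ {α, β, ε}
  {α, γ, δ, ε}  = {γ, δ} ∪ {α, γ, ε}
  (now 15)
Pass 3: 7 new —
  {β}  = complement {α, γ, δ, ε}
  {δ}  = complement {α, β, γ, ε}
  {α, γ}  = {γ} ∪ {α}
  {α, ε}  = complement {β, γ, δ}
  {β, ε}  = complement {α, γ, δ}
  {γ, ε}  = complement {α, β, δ}
  {α, β, γ, δ}  = {γ} ∪ {α, β, δ}
  (now 22)
Pass 4: 9 new —
  {ε}  = complement {α, β, γ, δ}
  {α, β}  = {β} ∪ {α}
  {α, δ}  = {δ} ∪ {α}
  {β, γ}  = {β} ∪ {γ}
  {α, β, γ}  = {β} ∪ {α, γ}
  {α, δ, ε}  = {α, ε} ∪ {δ}
  {β, γ, ε}  = {β, ε} ∪ {γ, ε}
  {β, δ, ε}  = complement {α, γ}
  {γ, δ, ε}  = {γ, δ} ∪ {γ, ε}
  (now 31)
Pass 5: 1 new —
  {δ, ε}  = complement {α, β, γ}
  (now 32)
Pass 6: already closed under ᶜ and ∪.

|σ(𝒢)| = 32.  σ(𝒢) = { {}, {α}, {β}, {γ}, {δ}, {ε}, {α, β}, {α, γ}, {α, δ}, {α, ε}, {β, γ}, {β, δ}, {β, ε}, {γ, δ}, {γ, ε}, {δ, ε}, {α, β, γ}, {α, β, δ}, {α, β, ε}, {α, γ, δ}, {α, γ, ε}, {α, δ, ε}, {β, γ, δ}, {β, γ, ε}, {β, δ, ε}, {γ, δ, ε}, {α, β, γ, δ}, {α, β, γ, ε}, {α, β, δ, ε}, {α, γ, δ, ε}, {β, γ, δ, ε}, X }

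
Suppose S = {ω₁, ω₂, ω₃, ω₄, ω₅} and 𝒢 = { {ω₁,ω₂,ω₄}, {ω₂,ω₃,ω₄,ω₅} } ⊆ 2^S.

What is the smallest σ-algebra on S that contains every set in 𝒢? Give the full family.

Answer: σ(𝒢) = { ∅, {ω₁}, {ω₂,ω₄}, {ω₃,ω₅}, {ω₁,ω₂,ω₄}, {ω₁,ω₃,ω₅}, {ω₂,ω₃,ω₄,ω₅}, S }

Trace:
Take S₀ = 𝒢 ∪ {∅, S} = { ∅, {ω₁,ω₂,ω₄}, {ω₂,ω₃,ω₄,ω₅}, S }.
Pass 1 (2 new):
  {ω₁}  = {ω₂,ω₃,ω₄,ω₅}ᶜ
  {ω₃,ω₅}  = {ω₁,ω₂,ω₄}ᶜ
  — 6 sets.
Pass 2 (1 new):
  {ω₁,ω₃,ω₅}  = {ω₃,ω₅} ∪ {ω₁}
  — 7 sets.
Pass 3: +1 →
  {ω₂,ω₄}  = {ω₁,ω₃,ω₅}ᶜ
  — 8 sets.
Pass 4: closed — nothing new.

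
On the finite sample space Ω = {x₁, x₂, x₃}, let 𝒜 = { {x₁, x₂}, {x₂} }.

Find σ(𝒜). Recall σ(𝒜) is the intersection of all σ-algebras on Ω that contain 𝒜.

Take S₀ = 𝒜 ∪ {∅, Ω} = { ∅, {x₂}, {x₁, x₂}, Ω }.
Step 1: 2 new —
  {x₃}  = ᶜ of {x₁, x₂}
  {x₁, x₃}  = ᶜ of {x₂}
  [6 total]
Step 2. New:
  {x₂, x₃}  = {x₃} ∪ {x₂}
  [7 total]
Step 3. New:
  {x₁}  = ᶜ of {x₂, x₃}
  [8 total]
Step 4: stable.

|σ(𝒜)| = 8.  σ(𝒜) = { ∅, {x₁}, {x₂}, {x₃}, {x₁, x₂}, {x₁, x₃}, {x₂, x₃}, Ω }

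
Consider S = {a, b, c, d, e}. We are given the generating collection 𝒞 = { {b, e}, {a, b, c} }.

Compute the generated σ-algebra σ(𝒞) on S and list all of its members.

Take S₀ = 𝒞 ∪ {∅, S} = { {}, {b, e}, {a, b, c}, S }.
Round 1: +3 →
  {d, e}  = complement {a, b, c}
  {a, c, d}  = complement {b, e}
  {a, b, c, e}  = {a, b, c} ∪ {b, e}
  — 7 sets.
Round 2: 4 new —
  {d}  = complement {a, b, c, e}
  {b, d, e}  = {d, e} ∪ {b, e}
  {a, b, c, d}  = {a, c, d} ∪ {a, b, c}
  {a, c, d, e}  = {d, e} ∪ {a, c, d}
  — 11 sets.
Round 3 (3 new):
  {b}  = complement {a, c, d, e}
  {e}  = complement {a, b, c, d}
  {a, c}  = complement {b, d, e}
  — 14 sets.
Round 4. New:
  {b, d}  = {d} ∪ {b}
  {a, c, e}  = {a, c} ∪ {e}
  — 16 sets.
Round 5: already closed under ᶜ and ∪.

Hence σ(𝒞) has 16 members: { {}, {b}, {d}, {e}, {a, c}, {b, d}, {b, e}, {d, e}, {a, b, c}, {a, c, d}, {a, c, e}, {b, d, e}, {a, b, c, d}, {a, b, c, e}, {a, c, d, e}, S }.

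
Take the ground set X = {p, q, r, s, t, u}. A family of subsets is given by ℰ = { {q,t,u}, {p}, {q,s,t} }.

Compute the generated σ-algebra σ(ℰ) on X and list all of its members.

|σ(ℰ)| = 32.  σ(ℰ) = { {}, {p}, {r}, {s}, {u}, {p,r}, {p,s}, {p,u}, {q,t}, {r,s}, {r,u}, {s,u}, {p,q,t}, {p,r,s}, {p,r,u}, {p,s,u}, {q,r,t}, {q,s,t}, {q,t,u}, {r,s,u}, {p,q,r,t}, {p,q,s,t}, {p,q,t,u}, {p,r,s,u}, {q,r,s,t}, {q,r,t,u}, {q,s,t,u}, {p,q,r,s,t}, {p,q,r,t,u}, {p,q,s,t,u}, {q,r,s,t,u}, X }

Working:
Begin from { {}, {p}, {q,s,t}, {q,t,u}, X } (that is, ℰ plus ∅ and X).
Round 1: 6 new —
  {p,r,s}  = complement {q,t,u}
  {p,r,u}  = complement {q,s,t}
  {p,q,s,t}  = {q,s,t} ∪ {p}
  {p,q,t,u}  = {q,t,u} ∪ {p}
  {q,s,t,u}  = {q,t,u} ∪ {q,s,t}
  {q,r,s,t,u}  = complement {p}
  [11 total]
Round 2: 7 new —
  {p,r}  = complement {q,s,t,u}
  {r,s}  = complement {p,q,t,u}
  {r,u}  = complement {p,q,s,t}
  {p,r,s,u}  = {p,r,u} ∪ {p,r,s}
  {p,q,r,s,t}  = {p,q,s,t} ∪ {p,r,s}
  {p,q,r,t,u}  = {p,r,u} ∪ {q,t,u}
  {p,q,s,t,u}  = {q,t,u} ∪ {p,q,s,t}
  [18 total]
Round 3 (7 new):
  {r}  = complement {p,q,s,t,u}
  {s}  = complement {p,q,r,t,u}
  {u}  = complement {p,q,r,s,t}
  {q,t}  = complement {p,r,s,u}
  {r,s,u}  = {r,s} ∪ {r,u}
  {q,r,s,t}  = {r,s} ∪ {q,s,t}
  {q,r,t,u}  = {r,u} ∪ {q,t,u}
  [25 total]
Round 4 adds 6:
  {p,s}  = complement {q,r,t,u}
  {p,u}  = complement {q,r,s,t}
  {s,u}  = {u} ∪ {s}
  {p,q,t}  = complement {r,s,u}
  {q,r,t}  = {q,t} ∪ {r}
  {p,q,r,t}  = {q,t} ∪ {p,r}
  [31 total]
Round 5 adds 1:
  {p,s,u}  = complement {q,r,t}
  [32 total]
Round 6: no new sets; the family is a σ-algebra.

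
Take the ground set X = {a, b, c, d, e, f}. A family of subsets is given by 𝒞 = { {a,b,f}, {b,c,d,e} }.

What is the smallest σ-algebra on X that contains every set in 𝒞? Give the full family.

Seed the family with 𝒞 together with ∅ and X: { {}, {a,b,f}, {b,c,d,e}, X }.
Step 1: 2 new —
  {a,f}  = X∖{b,c,d,e}
  {c,d,e}  = X∖{a,b,f}
  [6 total]
Step 2. New:
  {a,c,d,e,f}  = {c,d,e} ∪ {a,f}
  [7 total]
Step 3 adds 1:
  {b}  = X∖{a,c,d,e,f}
  [8 total]
After Step 4 the family is unchanged; done.

Therefore σ(𝒞) = { {}, {b}, {a,f}, {a,b,f}, {c,d,e}, {b,c,d,e}, {a,c,d,e,f}, X } (|σ(𝒞)| = 8).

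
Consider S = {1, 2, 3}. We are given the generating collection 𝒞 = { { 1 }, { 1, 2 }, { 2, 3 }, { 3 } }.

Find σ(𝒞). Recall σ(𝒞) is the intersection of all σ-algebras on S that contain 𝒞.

|σ(𝒞)| = 8.  σ(𝒞) = { {  }, { 1 }, { 2 }, { 3 }, { 1, 2 }, { 1, 3 }, { 2, 3 }, S }

Trace:
Take S₀ = 𝒞 ∪ {∅, S} = { {  }, { 1 }, { 3 }, { 1, 2 }, { 2, 3 }, S }.
Step 1: +1 →
  { 1, 3 }  = { 3 } ∪ { 1 }
  — 7 sets.
Step 2 adds 1:
  { 2 }  = { 1, 3 }ᶜ
  — 8 sets.
Step 3: already closed under ᶜ and ∪.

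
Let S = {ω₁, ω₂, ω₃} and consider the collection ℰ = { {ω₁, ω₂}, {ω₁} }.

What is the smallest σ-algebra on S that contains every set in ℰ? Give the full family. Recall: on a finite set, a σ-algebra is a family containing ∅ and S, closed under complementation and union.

Answer: σ(ℰ) = { {}, {ω₁}, {ω₂}, {ω₃}, {ω₁, ω₂}, {ω₁, ω₃}, {ω₂, ω₃}, S }

Check:
Take S₀ = ℰ ∪ {∅, S} = { {}, {ω₁}, {ω₁, ω₂}, S }.
Iteration 1: 2 new —
  {ω₃}  = ᶜ of {ω₁, ω₂}
  {ω₂, ω₃}  = ᶜ of {ω₁}
  — 6 sets.
Iteration 2 adds 1:
  {ω₁, ω₃}  = {ω₃} ∪ {ω₁}
  — 7 sets.
Iteration 3 adds 1:
  {ω₂}  = ᶜ of {ω₁, ω₃}
  — 8 sets.
Iteration 4 adds nothing — fixpoint reached.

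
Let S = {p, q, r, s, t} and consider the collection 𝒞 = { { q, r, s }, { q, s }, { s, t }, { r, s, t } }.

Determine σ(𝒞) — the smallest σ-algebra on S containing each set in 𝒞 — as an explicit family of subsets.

Start: 𝒞 ∪ {∅, S} = { {  }, { q, s }, { s, t }, { q, r, s }, { r, s, t }, S }.
Round 1 adds 6:
  { p, q }  = { r, s, t }ᶜ
  { p, t }  = { q, r, s }ᶜ
  { p, q, r }  = { s, t }ᶜ
  { p, r, t }  = { q, s }ᶜ
  { q, s, t }  = { s, t } ∪ { q, s }
  { q, r, s, t }  = { s, t } ∪ { q, r, s }
  [12 total]
Round 2. New:
  { p }  = { q, r, s, t }ᶜ
  { p, r }  = { q, s, t }ᶜ
  { p, q, s }  = { p, q } ∪ { q, s }
  { p, q, t }  = { p, q } ∪ { p, t }
  { p, s, t }  = { s, t } ∪ { p, t }
  { p, q, r, s }  = { p, q, r } ∪ { q, r, s }
  { p, q, r, t }  = { p, q, r } ∪ { p, r, t }
  { p, q, s, t }  = { p, q } ∪ { s, t }
  { p, r, s, t }  = { r, s, t } ∪ { p, r, t }
  [21 total]
Round 3 adds 7:
  { q }  = { p, r, s, t }ᶜ
  { r }  = { p, q, s, t }ᶜ
  { s }  = { p, q, r, t }ᶜ
  { t }  = { p, q, r, s }ᶜ
  { q, r }  = { p, s, t }ᶜ
  { r, s }  = { p, q, t }ᶜ
  { r, t }  = { p, q, s }ᶜ
  [28 total]
Round 4 (4 new):
  { p, s }  = { s } ∪ { p }
  { q, t }  = { q } ∪ { t }
  { p, r, s }  = { r, s } ∪ { p, r }
  { q, r, t }  = { q } ∪ { r, t }
  [32 total]
Round 5: no new sets; the family is a σ-algebra.

σ(𝒞) = { {  }, { p }, { q }, { r }, { s }, { t }, { p, q }, { p, r }, { p, s }, { p, t }, { q, r }, { q, s }, { q, t }, { r, s }, { r, t }, { s, t }, { p, q, r }, { p, q, s }, { p, q, t }, { p, r, s }, { p, r, t }, { p, s, t }, { q, r, s }, { q, r, t }, { q, s, t }, { r, s, t }, { p, q, r, s }, { p, q, r, t }, { p, q, s, t }, { p, r, s, t }, { q, r, s, t }, S }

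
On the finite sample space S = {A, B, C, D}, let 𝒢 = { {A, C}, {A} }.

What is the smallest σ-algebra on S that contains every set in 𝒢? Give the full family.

Begin from { {}, {A}, {A, C}, S } (that is, 𝒢 plus ∅ and S).
Round 1: +2 →
  {B, D}  = complement {A, C}
  {B, C, D}  = complement {A}
  — 6 sets.
Round 2: +1 →
  {A, B, D}  = {B, D} ∪ {A}
  — 7 sets.
Round 3: +1 →
  {C}  = complement {A, B, D}
  — 8 sets.
After Round 4 the family is unchanged; done.

Hence σ(𝒢) has 8 members: { {}, {A}, {C}, {A, C}, {B, D}, {A, B, D}, {B, C, D}, S }.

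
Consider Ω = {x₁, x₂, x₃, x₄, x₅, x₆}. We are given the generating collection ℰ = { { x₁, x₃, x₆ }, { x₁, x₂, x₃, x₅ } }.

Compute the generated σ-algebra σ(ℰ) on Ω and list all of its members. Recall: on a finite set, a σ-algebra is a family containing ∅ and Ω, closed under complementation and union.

σ(ℰ) = { {}, { x₄ }, { x₆ }, { x₁, x₃ }, { x₂, x₅ }, { x₄, x₆ }, { x₁, x₃, x₄ }, { x₁, x₃, x₆ }, { x₂, x₄, x₅ }, { x₂, x₅, x₆ }, { x₁, x₂, x₃, x₅ }, { x₁, x₃, x₄, x₆ }, { x₂, x₄, x₅, x₆ }, { x₁, x₂, x₃, x₄, x₅ }, { x₁, x₂, x₃, x₅, x₆ }, Ω }

Trace:
Start: ℰ ∪ {∅, Ω} = { {}, { x₁, x₃, x₆ }, { x₁, x₂, x₃, x₅ }, Ω }.
Round 1 (3 new):
  { x₄, x₆ }  = complement { x₁, x₂, x₃, x₅ }
  { x₂, x₄, x₅ }  = complement { x₁, x₃, x₆ }
  { x₁, x₂, x₃, x₅, x₆ }  = { x₁, x₂, x₃, x₅ } ∪ { x₁, x₃, x₆ }
Round 2: +4 →
  { x₄ }  = complement { x₁, x₂, x₃, x₅, x₆ }
  { x₁, x₃, x₄, x₆ }  = { x₁, x₃, x₆ } ∪ { x₄, x₆ }
  { x₂, x₄, x₅, x₆ }  = { x₄, x₆ } ∪ { x₂, x₄, x₅ }
  { x₁, x₂, x₃, x₄, x₅ }  = { x₁, x₂, x₃, x₅ } ∪ { x₂, x₄, x₅ }
Round 3 (3 new):
  { x₆ }  = complement { x₁, x₂, x₃, x₄, x₅ }
  { x₁, x₃ }  = complement { x₂, x₄, x₅, x₆ }
  { x₂, x₅ }  = complement { x₁, x₃, x₄, x₆ }
Round 4: +2 →
  { x₁, x₃, x₄ }  = { x₁, x₃ } ∪ { x₄ }
  { x₂, x₅, x₆ }  = { x₂, x₅ } ∪ { x₆ }
Round 5: already closed under ᶜ and ∪.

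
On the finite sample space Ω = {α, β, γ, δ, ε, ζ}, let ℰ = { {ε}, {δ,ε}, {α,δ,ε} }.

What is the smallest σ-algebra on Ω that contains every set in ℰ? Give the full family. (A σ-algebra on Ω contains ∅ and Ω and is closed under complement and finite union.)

Answer: σ(ℰ) = { ∅, {α}, {δ}, {ε}, {α,δ}, {α,ε}, {δ,ε}, {α,δ,ε}, {β,γ,ζ}, {α,β,γ,ζ}, {β,γ,δ,ζ}, {β,γ,ε,ζ}, {α,β,γ,δ,ζ}, {α,β,γ,ε,ζ}, {β,γ,δ,ε,ζ}, Ω }

Trace:
Take S₀ = ℰ ∪ {∅, Ω} = { ∅, {ε}, {δ,ε}, {α,δ,ε}, Ω }.
Step 1 (3 new):
  {β,γ,ζ}  = {α,δ,ε}ᶜ
  {α,β,γ,ζ}  = {δ,ε}ᶜ
  {α,β,γ,δ,ζ}  = {ε}ᶜ
  |family| = 8
Step 2: 3 new —
  {β,γ,ε,ζ}  = {β,γ,ζ} ∪ {ε}
  {α,β,γ,ε,ζ}  = {α,β,γ,ζ} ∪ {ε}
  {β,γ,δ,ε,ζ}  = {δ,ε} ∪ {β,γ,ζ}
  |family| = 11
Step 3. New:
  {α}  = {β,γ,δ,ε,ζ}ᶜ
  {δ}  = {α,β,γ,ε,ζ}ᶜ
  {α,δ}  = {β,γ,ε,ζ}ᶜ
  |family| = 14
Step 4: 2 new —
  {α,ε}  = {α} ∪ {ε}
  {β,γ,δ,ζ}  = {β,γ,ζ} ∪ {δ}
  |family| = 16
Step 5 adds nothing — fixpoint reached.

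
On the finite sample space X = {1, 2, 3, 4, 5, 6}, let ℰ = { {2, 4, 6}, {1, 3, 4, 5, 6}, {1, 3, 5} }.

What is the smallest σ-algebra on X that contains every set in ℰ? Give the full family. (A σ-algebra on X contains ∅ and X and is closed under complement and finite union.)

Answer: σ(ℰ) = { ∅, {2}, {4, 6}, {1, 3, 5}, {2, 4, 6}, {1, 2, 3, 5}, {1, 3, 4, 5, 6}, X }

Trace:
Initial family (5 sets): { ∅, {1, 3, 5}, {2, 4, 6}, {1, 3, 4, 5, 6}, X }.
Iteration 1 adds 1:
  {2}  = {1, 3, 4, 5, 6}ᶜ
Iteration 2. New:
  {1, 2, 3, 5}  = {1, 3, 5} ∪ {2}
Iteration 3 (1 new):
  {4, 6}  = {1, 2, 3, 5}ᶜ
Iteration 4: closed — nothing new.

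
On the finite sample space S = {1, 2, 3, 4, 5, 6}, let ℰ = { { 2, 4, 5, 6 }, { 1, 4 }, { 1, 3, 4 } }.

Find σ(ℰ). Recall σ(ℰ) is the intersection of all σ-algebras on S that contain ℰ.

|σ(ℰ)| = 16.  σ(ℰ) = { {}, { 1 }, { 3 }, { 4 }, { 1, 3 }, { 1, 4 }, { 3, 4 }, { 1, 3, 4 }, { 2, 5, 6 }, { 1, 2, 5, 6 }, { 2, 3, 5, 6 }, { 2, 4, 5, 6 }, { 1, 2, 3, 5, 6 }, { 1, 2, 4, 5, 6 }, { 2, 3, 4, 5, 6 }, S }

Trace:
Begin from { {}, { 1, 4 }, { 1, 3, 4 }, { 2, 4, 5, 6 }, S } (that is, ℰ plus ∅ and S).
Step 1: +4 →
  { 1, 3 }  = { 2, 4, 5, 6 }ᶜ
  { 2, 5, 6 }  = { 1, 3, 4 }ᶜ
  { 2, 3, 5, 6 }  = { 1, 4 }ᶜ
  { 1, 2, 4, 5, 6 }  = { 2, 4, 5, 6 } ∪ { 1, 4 }
Step 2 (3 new):
  { 3 }  = { 1, 2, 4, 5, 6 }ᶜ
  { 1, 2, 3, 5, 6 }  = { 2, 5, 6 } ∪ { 1, 3 }
  { 2, 3, 4, 5, 6 }  = { 2, 4, 5, 6 } ∪ { 2, 3, 5, 6 }
Step 3 (2 new):
  { 1 }  = { 2, 3, 4, 5, 6 }ᶜ
  { 4 }  = { 1, 2, 3, 5, 6 }ᶜ
Step 4 (2 new):
  { 3, 4 }  = { 3 } ∪ { 4 }
  { 1, 2, 5, 6 }  = { 1 } ∪ { 2, 5, 6 }
Step 5 adds nothing — fixpoint reached.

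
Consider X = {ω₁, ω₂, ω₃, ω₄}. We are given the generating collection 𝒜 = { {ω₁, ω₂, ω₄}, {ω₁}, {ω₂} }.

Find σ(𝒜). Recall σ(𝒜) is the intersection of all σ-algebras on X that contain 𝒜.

|σ(𝒜)| = 16.  σ(𝒜) = { {}, {ω₁}, {ω₂}, {ω₃}, {ω₄}, {ω₁, ω₂}, {ω₁, ω₃}, {ω₁, ω₄}, {ω₂, ω₃}, {ω₂, ω₄}, {ω₃, ω₄}, {ω₁, ω₂, ω₃}, {ω₁, ω₂, ω₄}, {ω₁, ω₃, ω₄}, {ω₂, ω₃, ω₄}, X }

Derivation:
Take S₀ = 𝒜 ∪ {∅, X} = { {}, {ω₁}, {ω₂}, {ω₁, ω₂, ω₄}, X }.
Step 1: +4 →
  {ω₃}  = complement {ω₁, ω₂, ω₄}
  {ω₁, ω₂}  = {ω₂} ∪ {ω₁}
  {ω₁, ω₃, ω₄}  = complement {ω₂}
  {ω₂, ω₃, ω₄}  = complement {ω₁}
  [9 total]
Step 2 adds 4:
  {ω₁, ω₃}  = {ω₃} ∪ {ω₁}
  {ω₂, ω₃}  = {ω₂} ∪ {ω₃}
  {ω₃, ω₄}  = complement {ω₁, ω₂}
  {ω₁, ω₂, ω₃}  = {ω₁, ω₂} ∪ {ω₃}
  [13 total]
Step 3: 3 new —
  {ω₄}  = complement {ω₁, ω₂, ω₃}
  {ω₁, ω₄}  = complement {ω₂, ω₃}
  {ω₂, ω₄}  = complement {ω₁, ω₃}
  [16 total]
Step 4 adds nothing — fixpoint reached.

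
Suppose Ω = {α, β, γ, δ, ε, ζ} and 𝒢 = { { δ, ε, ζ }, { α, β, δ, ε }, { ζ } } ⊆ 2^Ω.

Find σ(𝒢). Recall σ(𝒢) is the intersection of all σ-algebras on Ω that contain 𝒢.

σ(𝒢) (16 sets): { {  }, { γ }, { ζ }, { α, β }, { γ, ζ }, { δ, ε }, { α, β, γ }, { α, β, ζ }, { γ, δ, ε }, { δ, ε, ζ }, { α, β, γ, ζ }, { α, β, δ, ε }, { γ, δ, ε, ζ }, { α, β, γ, δ, ε }, { α, β, δ, ε, ζ }, Ω }

Derivation:
Seed the family with 𝒢 together with ∅ and Ω: { {  }, { ζ }, { δ, ε, ζ }, { α, β, δ, ε }, Ω }.
Iteration 1: 4 new —
  { γ, ζ }  = complement { α, β, δ, ε }
  { α, β, γ }  = complement { δ, ε, ζ }
  { α, β, γ, δ, ε }  = complement { ζ }
  { α, β, δ, ε, ζ }  = { δ, ε, ζ } ∪ { α, β, δ, ε }
  [9 total]
Iteration 2: 3 new —
  { γ }  = complement { α, β, δ, ε, ζ }
  { α, β, γ, ζ }  = { α, β, γ } ∪ { ζ }
  { γ, δ, ε, ζ }  = { γ, ζ } ∪ { δ, ε, ζ }
  [12 total]
Iteration 3 (2 new):
  { α, β }  = complement { γ, δ, ε, ζ }
  { δ, ε }  = complement { α, β, γ, ζ }
  [14 total]
Iteration 4 (2 new):
  { α, β, ζ }  = { α, β } ∪ { ζ }
  { γ, δ, ε }  = { δ, ε } ∪ { γ }
  [16 total]
Iteration 5: stable.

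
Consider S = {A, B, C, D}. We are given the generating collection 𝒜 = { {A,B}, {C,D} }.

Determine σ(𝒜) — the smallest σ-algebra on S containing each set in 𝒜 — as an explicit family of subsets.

Answer: σ(𝒜) = { {}, {A,B}, {C,D}, S }

Working:
Initial family (4 sets): { {}, {A,B}, {C,D}, S }.
Step 1: no new sets; the family is a σ-algebra.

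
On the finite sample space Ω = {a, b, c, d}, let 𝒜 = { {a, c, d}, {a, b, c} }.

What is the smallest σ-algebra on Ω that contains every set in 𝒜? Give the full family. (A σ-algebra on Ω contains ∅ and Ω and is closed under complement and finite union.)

Answer: σ(𝒜) = { {}, {b}, {d}, {a, c}, {b, d}, {a, b, c}, {a, c, d}, Ω }

Check:
Seed the family with 𝒜 together with ∅ and Ω: { {}, {a, b, c}, {a, c, d}, Ω }.
Step 1: 2 new —
  {b}  = Ω∖{a, c, d}
  {d}  = Ω∖{a, b, c}
  |family| = 6
Step 2: +1 →
  {b, d}  = {d} ∪ {b}
  |family| = 7
Step 3: 1 new —
  {a, c}  = Ω∖{b, d}
  |family| = 8
After Step 4 the family is unchanged; done.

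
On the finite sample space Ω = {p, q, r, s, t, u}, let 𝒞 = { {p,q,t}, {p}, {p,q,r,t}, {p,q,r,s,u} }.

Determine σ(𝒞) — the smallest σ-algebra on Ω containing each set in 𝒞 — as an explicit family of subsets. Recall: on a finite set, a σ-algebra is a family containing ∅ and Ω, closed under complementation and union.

Answer: σ(𝒞) = { ∅, {p}, {q}, {r}, {t}, {p,q}, {p,r}, {p,t}, {q,r}, {q,t}, {r,t}, {s,u}, {p,q,r}, {p,q,t}, {p,r,t}, {p,s,u}, {q,r,t}, {q,s,u}, {r,s,u}, {s,t,u}, {p,q,r,t}, {p,q,s,u}, {p,r,s,u}, {p,s,t,u}, {q,r,s,u}, {q,s,t,u}, {r,s,t,u}, {p,q,r,s,u}, {p,q,s,t,u}, {p,r,s,t,u}, {q,r,s,t,u}, Ω }

Derivation:
Take S₀ = 𝒞 ∪ {∅, Ω} = { ∅, {p}, {p,q,t}, {p,q,r,t}, {p,q,r,s,u}, Ω }.
Iteration 1: +4 →
  {t}  = complement {p,q,r,s,u}
  {s,u}  = complement {p,q,r,t}
  {r,s,u}  = complement {p,q,t}
  {q,r,s,t,u}  = complement {p}
  |family| = 10
Iteration 2 adds 6:
  {p,t}  = {t} ∪ {p}
  {p,s,u}  = {s,u} ∪ {p}
  {s,t,u}  = {t} ∪ {s,u}
  {p,r,s,u}  = {r,s,u} ∪ {p}
  {r,s,t,u}  = {t} ∪ {r,s,u}
  {p,q,s,t,u}  = {p,q,t} ∪ {s,u}
  |family| = 16
Iteration 3. New:
  {r}  = complement {p,q,s,t,u}
  {p,q}  = complement {r,s,t,u}
  {q,t}  = complement {p,r,s,u}
  {p,q,r}  = complement {s,t,u}
  {q,r,t}  = complement {p,s,u}
  {p,s,t,u}  = {p,t} ∪ {s,u}
  {q,r,s,u}  = complement {p,t}
  {p,r,s,t,u}  = {p,r,s,u} ∪ {r,s,t,u}
  |family| = 24
Iteration 4: 7 new —
  {q}  = complement {p,r,s,t,u}
  {p,r}  = {r} ∪ {p}
  {q,r}  = complement {p,s,t,u}
  {r,t}  = {t} ∪ {r}
  {p,r,t}  = {r} ∪ {p,t}
  {p,q,s,u}  = {p,q} ∪ {p,s,u}
  {q,s,t,u}  = {q,t} ∪ {s,u}
  |family| = 31
Iteration 5: 1 new —
  {q,s,u}  = complement {p,r,t}
  |family| = 32
Iteration 6: no new sets; the family is a σ-algebra.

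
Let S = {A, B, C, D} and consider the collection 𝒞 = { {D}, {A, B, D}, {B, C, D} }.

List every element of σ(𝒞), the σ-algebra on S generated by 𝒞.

σ(𝒞) (16 sets): { ∅, {A}, {B}, {C}, {D}, {A, B}, {A, C}, {A, D}, {B, C}, {B, D}, {C, D}, {A, B, C}, {A, B, D}, {A, C, D}, {B, C, D}, S }

Derivation:
Begin from { ∅, {D}, {A, B, D}, {B, C, D}, S } (that is, 𝒞 plus ∅ and S).
Step 1: 3 new —
  {A}  = {B, C, D}ᶜ
  {C}  = {A, B, D}ᶜ
  {A, B, C}  = {D}ᶜ
Step 2: +3 →
  {A, C}  = {C} ∪ {A}
  {A, D}  = {D} ∪ {A}
  {C, D}  = {D} ∪ {C}
Step 3 (4 new):
  {A, B}  = {C, D}ᶜ
  {B, C}  = {A, D}ᶜ
  {B, D}  = {A, C}ᶜ
  {A, C, D}  = {C} ∪ {A, D}
Step 4: 1 new —
  {B}  = {A, C, D}ᶜ
Step 5 adds nothing — fixpoint reached.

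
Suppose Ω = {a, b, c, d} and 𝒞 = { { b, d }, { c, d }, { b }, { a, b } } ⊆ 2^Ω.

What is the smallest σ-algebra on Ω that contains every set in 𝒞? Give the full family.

Answer: σ(𝒞) = { ∅, { a }, { b }, { c }, { d }, { a, b }, { a, c }, { a, d }, { b, c }, { b, d }, { c, d }, { a, b, c }, { a, b, d }, { a, c, d }, { b, c, d }, Ω }

Derivation:
Start: 𝒞 ∪ {∅, Ω} = { ∅, { b }, { a, b }, { b, d }, { c, d }, Ω }.
Step 1 adds 4:
  { a, c }  = ᶜ of { b, d }
  { a, b, d }  = { a, b } ∪ { b, d }
  { a, c, d }  = ᶜ of { b }
  { b, c, d }  = { c, d } ∪ { b }
  |family| = 10
Step 2. New:
  { a }  = ᶜ of { b, c, d }
  { c }  = ᶜ of { a, b, d }
  { a, b, c }  = { a, b } ∪ { a, c }
  |family| = 13
Step 3 (2 new):
  { d }  = ᶜ of { a, b, c }
  { b, c }  = { c } ∪ { b }
  |family| = 15
Step 4. New:
  { a, d }  = ᶜ of { b, c }
  |family| = 16
Step 5: closed — nothing new.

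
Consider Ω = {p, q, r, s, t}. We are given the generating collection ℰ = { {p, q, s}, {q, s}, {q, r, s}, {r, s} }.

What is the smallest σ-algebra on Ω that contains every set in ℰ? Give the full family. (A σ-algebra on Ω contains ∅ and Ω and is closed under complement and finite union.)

Seed the family with ℰ together with ∅ and Ω: { {}, {q, s}, {r, s}, {p, q, s}, {q, r, s}, Ω }.
Iteration 1 (5 new):
  {p, t}  = complement {q, r, s}
  {r, t}  = complement {p, q, s}
  {p, q, t}  = complement {r, s}
  {p, r, t}  = complement {q, s}
  {p, q, r, s}  = {r, s} ∪ {p, q, s}
  [11 total]
Iteration 2: 6 new —
  {t}  = complement {p, q, r, s}
  {r, s, t}  = {r, s} ∪ {r, t}
  {p, q, r, t}  = {p, r, t} ∪ {p, q, t}
  {p, q, s, t}  = {p, q, s} ∪ {p, q, t}
  {p, r, s, t}  = {r, s} ∪ {p, r, t}
  {q, r, s, t}  = {q, r, s} ∪ {r, t}
  [17 total]
Iteration 3. New:
  {p}  = complement {q, r, s, t}
  {q}  = complement {p, r, s, t}
  {r}  = complement {p, q, s, t}
  {s}  = complement {p, q, r, t}
  {p, q}  = complement {r, s, t}
  {q, s, t}  = {q, s} ∪ {t}
  [23 total]
Iteration 4 adds 9:
  {p, r}  = complement {q, s, t}
  {p, s}  = {s} ∪ {p}
  {q, r}  = {q} ∪ {r}
  {q, t}  = {q} ∪ {t}
  {s, t}  = {t} ∪ {s}
  {p, q, r}  = {p, q} ∪ {r}
  {p, r, s}  = {r, s} ∪ {p}
  {p, s, t}  = {p, t} ∪ {s}
  {q, r, t}  = {q} ∪ {r, t}
  [32 total]
Iteration 5: no new sets; the family is a σ-algebra.

Hence σ(ℰ) has 32 members: { {}, {p}, {q}, {r}, {s}, {t}, {p, q}, {p, r}, {p, s}, {p, t}, {q, r}, {q, s}, {q, t}, {r, s}, {r, t}, {s, t}, {p, q, r}, {p, q, s}, {p, q, t}, {p, r, s}, {p, r, t}, {p, s, t}, {q, r, s}, {q, r, t}, {q, s, t}, {r, s, t}, {p, q, r, s}, {p, q, r, t}, {p, q, s, t}, {p, r, s, t}, {q, r, s, t}, Ω }.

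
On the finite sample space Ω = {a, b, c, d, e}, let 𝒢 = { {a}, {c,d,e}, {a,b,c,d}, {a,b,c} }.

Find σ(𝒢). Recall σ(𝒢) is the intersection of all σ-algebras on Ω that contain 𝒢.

Answer: σ(𝒢) = { {}, {a}, {b}, {c}, {d}, {e}, {a,b}, {a,c}, {a,d}, {a,e}, {b,c}, {b,d}, {b,e}, {c,d}, {c,e}, {d,e}, {a,b,c}, {a,b,d}, {a,b,e}, {a,c,d}, {a,c,e}, {a,d,e}, {b,c,d}, {b,c,e}, {b,d,e}, {c,d,e}, {a,b,c,d}, {a,b,c,e}, {a,b,d,e}, {a,c,d,e}, {b,c,d,e}, Ω }

Working:
Seed the family with 𝒢 together with ∅ and Ω: { {}, {a}, {a,b,c}, {c,d,e}, {a,b,c,d}, Ω }.
Pass 1 (5 new):
  {e}  = {a,b,c,d}ᶜ
  {a,b}  = {c,d,e}ᶜ
  {d,e}  = {a,b,c}ᶜ
  {a,c,d,e}  = {c,d,e} ∪ {a}
  {b,c,d,e}  = {a}ᶜ
  (now 11)
Pass 2: 6 new —
  {b}  = {a,c,d,e}ᶜ
  {a,e}  = {e} ∪ {a}
  {a,b,e}  = {a,b} ∪ {e}
  {a,d,e}  = {d,e} ∪ {a}
  {a,b,c,e}  = {a,b,c} ∪ {e}
  {a,b,d,e}  = {a,b} ∪ {d,e}
  (now 17)
Pass 3 adds 7:
  {c}  = {a,b,d,e}ᶜ
  {d}  = {a,b,c,e}ᶜ
  {b,c}  = {a,d,e}ᶜ
  {b,e}  = {b} ∪ {e}
  {c,d}  = {a,b,e}ᶜ
  {b,c,d}  = {a,e}ᶜ
  {b,d,e}  = {d,e} ∪ {b}
  (now 24)
Pass 4: +8 →
  {a,c}  = {b,d,e}ᶜ
  {a,d}  = {d} ∪ {a}
  {b,d}  = {b} ∪ {d}
  {c,e}  = {e} ∪ {c}
  {a,b,d}  = {a,b} ∪ {d}
  {a,c,d}  = {b,e}ᶜ
  {a,c,e}  = {c} ∪ {a,e}
  {b,c,e}  = {b,e} ∪ {c}
  (now 32)
Pass 5: already closed under ᶜ and ∪.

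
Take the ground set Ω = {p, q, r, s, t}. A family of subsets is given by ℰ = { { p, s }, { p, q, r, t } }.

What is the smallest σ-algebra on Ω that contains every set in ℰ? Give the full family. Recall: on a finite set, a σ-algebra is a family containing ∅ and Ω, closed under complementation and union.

Begin from { {  }, { p, s }, { p, q, r, t }, Ω } (that is, ℰ plus ∅ and Ω).
Step 1. New:
  { s }  = { p, q, r, t }ᶜ
  { q, r, t }  = { p, s }ᶜ
  |family| = 6
Step 2 (1 new):
  { q, r, s, t }  = { q, r, t } ∪ { s }
  |family| = 7
Step 3. New:
  { p }  = { q, r, s, t }ᶜ
  |family| = 8
After Step 4 the family is unchanged; done.

Therefore σ(ℰ) = { {  }, { p }, { s }, { p, s }, { q, r, t }, { p, q, r, t }, { q, r, s, t }, Ω } (|σ(ℰ)| = 8).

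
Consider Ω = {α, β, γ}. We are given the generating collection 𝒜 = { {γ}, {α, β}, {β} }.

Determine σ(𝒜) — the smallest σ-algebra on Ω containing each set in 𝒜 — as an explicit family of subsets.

Start: 𝒜 ∪ {∅, Ω} = { {}, {β}, {γ}, {α, β}, Ω }.
Step 1 adds 2:
  {α, γ}  = {β}ᶜ
  {β, γ}  = {γ} ∪ {β}
  — 7 sets.
Step 2. New:
  {α}  = {β, γ}ᶜ
  — 8 sets.
Step 3: stable.

Therefore σ(𝒜) = { {}, {α}, {β}, {γ}, {α, β}, {α, γ}, {β, γ}, Ω } (|σ(𝒜)| = 8).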